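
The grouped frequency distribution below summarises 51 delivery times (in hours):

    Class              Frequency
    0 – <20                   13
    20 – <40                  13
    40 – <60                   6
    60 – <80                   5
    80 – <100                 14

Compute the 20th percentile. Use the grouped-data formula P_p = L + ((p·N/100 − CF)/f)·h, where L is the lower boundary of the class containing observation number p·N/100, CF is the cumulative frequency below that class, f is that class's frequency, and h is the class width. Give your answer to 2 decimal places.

N = 51; target position k = 20/100 · 51 = 10.2.
Cumulative frequencies: 13, 26, 32, 37, 51.
Observation 10.2 falls in the class 0 – <20.
L = 0, CF = 0, f = 13, h = 20.
P20 = 0 + ((10.2 − 0)/13)·20 = 0 + 15.6923 = 15.6923.

15.69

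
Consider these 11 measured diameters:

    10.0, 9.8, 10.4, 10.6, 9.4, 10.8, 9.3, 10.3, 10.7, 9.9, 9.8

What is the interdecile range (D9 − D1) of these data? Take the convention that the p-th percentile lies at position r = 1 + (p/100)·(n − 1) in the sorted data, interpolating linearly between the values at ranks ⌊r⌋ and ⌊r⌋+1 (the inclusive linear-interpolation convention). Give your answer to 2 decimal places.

Sorted: 9.3, 9.4, 9.8, 9.8, 9.9, 10.0, 10.3, 10.4, 10.6, 10.7, 10.8.
n = 11.
P10: r = 2 (integer) → 9.4.
P90: r = 10 (integer) → 10.7.
Difference: 10.7 − 9.4 = 1.3.

1.30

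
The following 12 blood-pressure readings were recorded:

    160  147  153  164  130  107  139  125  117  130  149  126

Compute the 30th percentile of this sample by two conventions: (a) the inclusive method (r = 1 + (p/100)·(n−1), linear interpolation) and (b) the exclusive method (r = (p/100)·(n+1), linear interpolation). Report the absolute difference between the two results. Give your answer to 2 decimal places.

Sorted: 107, 117, 125, 126, 130, 130, 139, 147, 149, 153, 160, 164.
n = 12.
(a) r = 4.3; between ranks 4 (126) and 5 (130): 127.2.
(b) r = 3.9; between ranks 3 (125) and 4 (126): 125.9.
|127.2 − 125.9| = 1.3.

1.30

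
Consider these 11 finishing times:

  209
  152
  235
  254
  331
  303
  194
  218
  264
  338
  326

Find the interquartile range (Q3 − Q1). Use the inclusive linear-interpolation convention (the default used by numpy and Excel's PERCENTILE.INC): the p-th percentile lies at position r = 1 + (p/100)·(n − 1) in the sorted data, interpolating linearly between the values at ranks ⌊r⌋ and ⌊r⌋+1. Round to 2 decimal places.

Sorted: 152, 194, 209, 218, 235, 254, 264, 303, 326, 331, 338.
n = 11.
P25: r = 3.5; ranks 3–4 are 209, 218; interpolating gives 213.5.
P75: r = 8.5; ranks 8–9 are 303, 326; interpolating gives 314.5.
Difference: 314.5 − 213.5 = 101.

101.00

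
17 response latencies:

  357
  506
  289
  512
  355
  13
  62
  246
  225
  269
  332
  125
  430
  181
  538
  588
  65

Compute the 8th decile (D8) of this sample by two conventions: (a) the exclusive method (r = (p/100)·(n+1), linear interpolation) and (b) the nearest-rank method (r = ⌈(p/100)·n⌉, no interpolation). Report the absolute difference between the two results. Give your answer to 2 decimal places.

2.40

Sorted: 13, 62, 65, 125, 181, 225, 246, 269, 289, 332, 355, 357, 430, 506, 512, 538, 588.
n = 17.
(a) r = 14.4; between ranks 14 (506) and 15 (512): 508.4.
(b) the nearest-rank method: rank 14 → 506.
|508.4 − 506| = 2.4.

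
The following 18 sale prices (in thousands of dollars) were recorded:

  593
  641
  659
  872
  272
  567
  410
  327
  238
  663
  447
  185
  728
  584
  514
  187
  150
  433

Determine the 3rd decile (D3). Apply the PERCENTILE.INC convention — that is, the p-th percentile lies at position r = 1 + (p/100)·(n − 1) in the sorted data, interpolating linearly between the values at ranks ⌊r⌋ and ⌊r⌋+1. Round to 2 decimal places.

Sorted: 150, 185, 187, 238, 272, 327, 410, 433, 447, 514, 567, 584, 593, 641, 659, 663, 728, 872.
n = 18.
r = 1 + (30/100)·(18 − 1) = 1 + 5.1 = 6.1.
Rank 6 is 327 and rank 7 is 410.
Interpolate: 327 + 0.1·(410 − 327) = 327 + 0.1·83 = 335.3.

335.30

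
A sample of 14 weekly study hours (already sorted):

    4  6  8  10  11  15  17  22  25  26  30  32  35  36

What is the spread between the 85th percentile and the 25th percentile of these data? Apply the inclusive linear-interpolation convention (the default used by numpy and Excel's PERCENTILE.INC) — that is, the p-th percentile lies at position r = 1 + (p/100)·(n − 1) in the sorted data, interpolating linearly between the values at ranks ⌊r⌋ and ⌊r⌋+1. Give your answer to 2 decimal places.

21.90

n = 14.
P25: r = 4.25; ranks 4–5 are 10, 11; interpolating gives 10.25.
P85: r = 12.05; ranks 12–13 are 32, 35; interpolating gives 32.15.
Difference: 32.15 − 10.25 = 21.9.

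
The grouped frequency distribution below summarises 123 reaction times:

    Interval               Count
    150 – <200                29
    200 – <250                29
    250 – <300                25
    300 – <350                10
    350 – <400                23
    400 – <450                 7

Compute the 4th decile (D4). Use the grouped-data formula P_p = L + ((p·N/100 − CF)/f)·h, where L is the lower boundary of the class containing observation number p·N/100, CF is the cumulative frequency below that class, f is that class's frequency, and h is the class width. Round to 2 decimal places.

234.83

N = 123; target position k = 40/100 · 123 = 49.2.
Cumulative frequencies: 29, 58, 83, 93, 116, 123.
Observation 49.2 falls in the class 200 – <250.
L = 200, CF = 29, f = 29, h = 50.
P40 = 200 + ((49.2 − 29)/29)·50 = 200 + 34.8276 = 234.828.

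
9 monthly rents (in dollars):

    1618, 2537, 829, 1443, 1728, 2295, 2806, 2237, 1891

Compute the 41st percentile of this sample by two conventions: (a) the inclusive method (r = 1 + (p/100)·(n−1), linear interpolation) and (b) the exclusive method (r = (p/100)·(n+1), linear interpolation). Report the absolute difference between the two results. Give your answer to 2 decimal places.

29.34

Sorted: 829, 1443, 1618, 1728, 1891, 2237, 2295, 2537, 2806.
n = 9.
(a) r = 4.28; between ranks 4 (1728) and 5 (1891): 1773.64.
(b) r = 4.1; between ranks 4 (1728) and 5 (1891): 1744.3.
|1773.64 − 1744.3| = 29.34.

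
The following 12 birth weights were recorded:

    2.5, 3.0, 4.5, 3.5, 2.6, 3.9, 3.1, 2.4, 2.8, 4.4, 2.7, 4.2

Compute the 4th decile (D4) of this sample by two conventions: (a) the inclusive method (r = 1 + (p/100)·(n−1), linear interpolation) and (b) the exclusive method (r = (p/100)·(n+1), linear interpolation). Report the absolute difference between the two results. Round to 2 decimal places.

Sorted: 2.4, 2.5, 2.6, 2.7, 2.8, 3.0, 3.1, 3.5, 3.9, 4.2, 4.4, 4.5.
n = 12.
(a) r = 5.4; between ranks 5 (2.8) and 6 (3.0): 2.88.
(b) r = 5.2; between ranks 5 (2.8) and 6 (3.0): 2.84.
|2.88 − 2.84| = 0.04.

0.04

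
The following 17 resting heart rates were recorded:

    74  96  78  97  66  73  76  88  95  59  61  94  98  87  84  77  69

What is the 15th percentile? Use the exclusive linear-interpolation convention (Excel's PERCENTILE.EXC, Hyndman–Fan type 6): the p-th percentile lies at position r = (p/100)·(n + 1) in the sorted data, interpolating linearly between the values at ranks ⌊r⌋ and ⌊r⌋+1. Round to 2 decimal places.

Sorted: 59, 61, 66, 69, 73, 74, 76, 77, 78, 84, 87, 88, 94, 95, 96, 97, 98.
n = 17.
r = (15/100)·(17 + 1) = 2.7.
Rank 2 is 61 and rank 3 is 66.
Interpolate: 61 + 0.7·(66 − 61) = 61 + 0.7·5 = 64.5.

64.50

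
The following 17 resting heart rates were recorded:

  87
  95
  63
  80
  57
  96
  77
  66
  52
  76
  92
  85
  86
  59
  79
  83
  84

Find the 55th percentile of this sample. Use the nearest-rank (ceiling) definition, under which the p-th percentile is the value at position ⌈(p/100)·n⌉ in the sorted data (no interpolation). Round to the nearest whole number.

83

Sorted: 52, 57, 59, 63, 66, 76, 77, 79, 80, 83, 84, 85, 86, 87, 92, 95, 96.
n = 17.
Position = ⌈55/100 · 17⌉ = ⌈9.35⌉ = 10.
The value at rank 10 is 83.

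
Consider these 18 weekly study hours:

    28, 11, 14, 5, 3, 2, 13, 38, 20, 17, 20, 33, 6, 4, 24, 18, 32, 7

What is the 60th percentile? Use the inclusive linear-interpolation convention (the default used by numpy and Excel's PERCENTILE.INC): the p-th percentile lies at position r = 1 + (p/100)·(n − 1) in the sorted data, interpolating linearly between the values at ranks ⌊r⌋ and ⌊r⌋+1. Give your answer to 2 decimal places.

18.40

Sorted: 2, 3, 4, 5, 6, 7, 11, 13, 14, 17, 18, 20, 20, 24, 28, 32, 33, 38.
n = 18.
r = 1 + (60/100)·(18 − 1) = 1 + 10.2 = 11.2.
Rank 11 is 18 and rank 12 is 20.
Interpolate: 18 + 0.2·(20 − 18) = 18 + 0.2·2 = 18.4.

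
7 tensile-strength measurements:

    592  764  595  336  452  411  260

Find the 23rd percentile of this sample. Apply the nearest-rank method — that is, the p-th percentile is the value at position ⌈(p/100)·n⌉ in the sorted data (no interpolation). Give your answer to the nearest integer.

Sorted: 260, 336, 411, 452, 592, 595, 764.
n = 7.
Position = ⌈23/100 · 7⌉ = ⌈1.61⌉ = 2.
The value at rank 2 is 336.

336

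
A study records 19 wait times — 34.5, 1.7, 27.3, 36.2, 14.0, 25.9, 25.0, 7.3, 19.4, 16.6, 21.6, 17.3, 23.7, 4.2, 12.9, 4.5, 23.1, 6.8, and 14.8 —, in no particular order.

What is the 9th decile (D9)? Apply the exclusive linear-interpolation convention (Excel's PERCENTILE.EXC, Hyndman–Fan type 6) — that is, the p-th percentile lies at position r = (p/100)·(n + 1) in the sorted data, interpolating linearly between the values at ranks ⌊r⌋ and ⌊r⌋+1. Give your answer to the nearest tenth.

34.5

Sorted: 1.7, 4.2, 4.5, 6.8, 7.3, 12.9, 14.0, 14.8, 16.6, 17.3, 19.4, 21.6, 23.1, 23.7, 25.0, 25.9, 27.3, 34.5, 36.2.
n = 19.
r = (90/100)·(19 + 1) = 18.
r is an integer, so P90 is the value at rank 18: 34.5.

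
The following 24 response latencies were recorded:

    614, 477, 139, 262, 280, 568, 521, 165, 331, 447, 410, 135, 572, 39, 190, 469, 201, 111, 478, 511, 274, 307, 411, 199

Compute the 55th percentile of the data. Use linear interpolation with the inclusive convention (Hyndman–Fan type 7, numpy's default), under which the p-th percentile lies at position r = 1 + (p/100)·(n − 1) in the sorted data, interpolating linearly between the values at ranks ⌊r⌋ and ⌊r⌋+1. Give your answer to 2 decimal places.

Sorted: 39, 111, 135, 139, 165, 190, 199, 201, 262, 274, 280, 307, 331, 410, 411, 447, 469, 477, 478, 511, 521, 568, 572, 614.
n = 24.
r = 1 + (55/100)·(24 − 1) = 1 + 12.65 = 13.65.
Rank 13 is 331 and rank 14 is 410.
Interpolate: 331 + 0.65·(410 − 331) = 331 + 0.65·79 = 382.35.

382.35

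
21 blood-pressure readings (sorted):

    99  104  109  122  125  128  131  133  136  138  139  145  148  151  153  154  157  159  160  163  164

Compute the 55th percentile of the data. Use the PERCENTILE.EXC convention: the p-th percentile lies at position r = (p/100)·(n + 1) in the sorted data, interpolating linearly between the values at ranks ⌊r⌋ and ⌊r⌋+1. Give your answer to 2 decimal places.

n = 21.
r = (55/100)·(21 + 1) = 12.1.
Rank 12 is 145 and rank 13 is 148.
Interpolate: 145 + 0.1·(148 − 145) = 145 + 0.1·3 = 145.3.

145.30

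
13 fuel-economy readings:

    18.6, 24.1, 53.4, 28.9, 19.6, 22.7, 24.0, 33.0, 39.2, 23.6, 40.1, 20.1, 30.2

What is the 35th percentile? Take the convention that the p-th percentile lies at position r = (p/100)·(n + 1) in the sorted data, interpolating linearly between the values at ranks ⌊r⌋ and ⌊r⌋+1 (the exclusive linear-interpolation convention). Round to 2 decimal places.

23.51

Sorted: 18.6, 19.6, 20.1, 22.7, 23.6, 24.0, 24.1, 28.9, 30.2, 33.0, 39.2, 40.1, 53.4.
n = 13.
r = (35/100)·(13 + 1) = 4.9.
Rank 4 is 22.7 and rank 5 is 23.6.
Interpolate: 22.7 + 0.9·(23.6 − 22.7) = 22.7 + 0.9·0.9 = 23.51.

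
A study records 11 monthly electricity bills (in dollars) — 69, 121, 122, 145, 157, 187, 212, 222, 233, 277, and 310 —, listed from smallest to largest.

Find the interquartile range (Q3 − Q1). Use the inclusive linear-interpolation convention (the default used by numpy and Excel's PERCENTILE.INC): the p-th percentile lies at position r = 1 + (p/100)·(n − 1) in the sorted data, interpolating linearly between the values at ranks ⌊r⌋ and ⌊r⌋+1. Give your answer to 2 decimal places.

94.00

n = 11.
P25: r = 3.5; ranks 3–4 are 122, 145; interpolating gives 133.5.
P75: r = 8.5; ranks 8–9 are 222, 233; interpolating gives 227.5.
Difference: 227.5 − 133.5 = 94.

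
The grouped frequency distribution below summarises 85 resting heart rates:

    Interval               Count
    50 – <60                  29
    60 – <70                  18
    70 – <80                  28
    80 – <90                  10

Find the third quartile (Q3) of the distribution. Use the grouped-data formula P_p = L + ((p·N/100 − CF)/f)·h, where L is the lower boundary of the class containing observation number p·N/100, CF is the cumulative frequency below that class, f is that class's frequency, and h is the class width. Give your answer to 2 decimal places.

75.98

N = 85; target position k = 75/100 · 85 = 63.75.
Cumulative frequencies: 29, 47, 75, 85.
Observation 63.75 falls in the class 70 – <80.
L = 70, CF = 47, f = 28, h = 10.
P75 = 70 + ((63.75 − 47)/28)·10 = 70 + 5.98214 = 75.9821.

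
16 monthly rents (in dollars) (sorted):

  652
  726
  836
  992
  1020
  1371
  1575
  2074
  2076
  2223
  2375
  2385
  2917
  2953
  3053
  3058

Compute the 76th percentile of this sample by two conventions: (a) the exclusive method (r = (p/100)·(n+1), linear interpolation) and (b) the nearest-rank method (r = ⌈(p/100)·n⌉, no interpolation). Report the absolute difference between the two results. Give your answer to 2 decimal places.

42.56

n = 16.
(a) r = 12.92; between ranks 12 (2385) and 13 (2917): 2874.44.
(b) the nearest-rank method: rank 13 → 2917.
|2874.44 − 2917| = 42.56.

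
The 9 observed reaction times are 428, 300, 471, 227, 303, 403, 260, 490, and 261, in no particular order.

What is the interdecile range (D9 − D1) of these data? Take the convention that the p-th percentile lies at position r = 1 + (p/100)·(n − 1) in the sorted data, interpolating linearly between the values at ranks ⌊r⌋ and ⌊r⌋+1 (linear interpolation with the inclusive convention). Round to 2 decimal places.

Sorted: 227, 260, 261, 300, 303, 403, 428, 471, 490.
n = 9.
P10: r = 1.8; ranks 1–2 are 227, 260; interpolating gives 253.4.
P90: r = 8.2; ranks 8–9 are 471, 490; interpolating gives 474.8.
Difference: 474.8 − 253.4 = 221.4.

221.40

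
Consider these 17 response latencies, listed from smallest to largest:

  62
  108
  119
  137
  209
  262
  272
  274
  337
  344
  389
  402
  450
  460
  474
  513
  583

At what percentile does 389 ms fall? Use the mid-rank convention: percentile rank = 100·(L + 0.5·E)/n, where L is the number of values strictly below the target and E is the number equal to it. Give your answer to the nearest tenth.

Count below 389: L = 10; count equal: E = 1; n = 17.
Percentile rank = 100·(10 + 0.5·1)/17 = 100·10.5/17 = 61.76.

61.8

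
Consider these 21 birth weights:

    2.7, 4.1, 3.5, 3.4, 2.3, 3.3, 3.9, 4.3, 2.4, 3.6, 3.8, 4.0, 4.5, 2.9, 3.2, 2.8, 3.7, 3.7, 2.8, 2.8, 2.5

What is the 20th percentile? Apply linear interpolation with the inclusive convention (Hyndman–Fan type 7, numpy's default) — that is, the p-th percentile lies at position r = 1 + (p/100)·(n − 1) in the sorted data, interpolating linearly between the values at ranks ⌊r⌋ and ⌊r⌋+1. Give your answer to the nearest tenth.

Sorted: 2.3, 2.4, 2.5, 2.7, 2.8, 2.8, 2.8, 2.9, 3.2, 3.3, 3.4, 3.5, 3.6, 3.7, 3.7, 3.8, 3.9, 4.0, 4.1, 4.3, 4.5.
n = 21.
r = 1 + (20/100)·(21 − 1) = 1 + 4 = 5.
r is an integer, so P20 is the value at rank 5: 2.8.

2.8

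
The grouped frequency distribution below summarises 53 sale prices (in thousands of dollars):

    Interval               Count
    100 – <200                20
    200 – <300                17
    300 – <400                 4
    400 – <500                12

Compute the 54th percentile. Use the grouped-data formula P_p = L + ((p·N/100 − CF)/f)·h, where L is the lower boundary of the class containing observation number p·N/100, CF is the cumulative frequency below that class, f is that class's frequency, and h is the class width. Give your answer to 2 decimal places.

N = 53; target position k = 54/100 · 53 = 28.62.
Cumulative frequencies: 20, 37, 41, 53.
Observation 28.62 falls in the class 200 – <300.
L = 200, CF = 20, f = 17, h = 100.
P54 = 200 + ((28.62 − 20)/17)·100 = 200 + 50.7059 = 250.706.

250.71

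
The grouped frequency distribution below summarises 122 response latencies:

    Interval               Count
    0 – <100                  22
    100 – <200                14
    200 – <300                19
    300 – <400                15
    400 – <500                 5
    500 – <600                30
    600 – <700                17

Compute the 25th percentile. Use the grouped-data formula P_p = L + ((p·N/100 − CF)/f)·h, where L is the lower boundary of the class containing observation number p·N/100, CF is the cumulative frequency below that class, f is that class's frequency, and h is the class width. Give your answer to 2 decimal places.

160.71

N = 122; target position k = 25/100 · 122 = 30.5.
Cumulative frequencies: 22, 36, 55, 70, 75, 105, 122.
Observation 30.5 falls in the class 100 – <200.
L = 100, CF = 22, f = 14, h = 100.
P25 = 100 + ((30.5 − 22)/14)·100 = 100 + 60.7143 = 160.714.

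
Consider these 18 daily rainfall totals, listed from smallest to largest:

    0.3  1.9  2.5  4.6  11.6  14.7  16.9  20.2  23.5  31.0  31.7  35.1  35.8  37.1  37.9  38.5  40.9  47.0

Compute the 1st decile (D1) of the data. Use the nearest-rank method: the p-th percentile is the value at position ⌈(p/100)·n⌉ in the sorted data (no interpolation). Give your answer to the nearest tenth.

n = 18.
Position = ⌈10/100 · 18⌉ = ⌈1.8⌉ = 2.
The value at rank 2 is 1.9.

1.9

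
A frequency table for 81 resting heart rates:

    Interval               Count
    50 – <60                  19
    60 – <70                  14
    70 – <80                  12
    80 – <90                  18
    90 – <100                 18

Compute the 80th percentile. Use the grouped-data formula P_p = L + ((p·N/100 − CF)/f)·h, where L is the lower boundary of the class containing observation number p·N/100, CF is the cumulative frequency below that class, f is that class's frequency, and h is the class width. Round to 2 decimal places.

91.00

N = 81; target position k = 80/100 · 81 = 64.8.
Cumulative frequencies: 19, 33, 45, 63, 81.
Observation 64.8 falls in the class 90 – <100.
L = 90, CF = 63, f = 18, h = 10.
P80 = 90 + ((64.8 − 63)/18)·10 = 90 + 1 = 91.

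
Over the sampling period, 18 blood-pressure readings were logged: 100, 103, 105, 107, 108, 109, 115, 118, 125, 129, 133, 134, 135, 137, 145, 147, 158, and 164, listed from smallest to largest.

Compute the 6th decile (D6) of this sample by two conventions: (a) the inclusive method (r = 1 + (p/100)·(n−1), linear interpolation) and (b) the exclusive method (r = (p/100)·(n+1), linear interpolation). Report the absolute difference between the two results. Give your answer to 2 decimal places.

n = 18.
(a) r = 11.2; between ranks 11 (133) and 12 (134): 133.2.
(b) r = 11.4; between ranks 11 (133) and 12 (134): 133.4.
|133.2 − 133.4| = 0.2.

0.20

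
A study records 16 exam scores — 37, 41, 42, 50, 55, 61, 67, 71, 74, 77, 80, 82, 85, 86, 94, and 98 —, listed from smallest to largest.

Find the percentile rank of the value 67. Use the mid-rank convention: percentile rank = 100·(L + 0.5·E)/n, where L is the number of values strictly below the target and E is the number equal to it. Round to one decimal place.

40.6

Count below 67: L = 6; count equal: E = 1; n = 16.
Percentile rank = 100·(6 + 0.5·1)/16 = 100·6.5/16 = 40.62.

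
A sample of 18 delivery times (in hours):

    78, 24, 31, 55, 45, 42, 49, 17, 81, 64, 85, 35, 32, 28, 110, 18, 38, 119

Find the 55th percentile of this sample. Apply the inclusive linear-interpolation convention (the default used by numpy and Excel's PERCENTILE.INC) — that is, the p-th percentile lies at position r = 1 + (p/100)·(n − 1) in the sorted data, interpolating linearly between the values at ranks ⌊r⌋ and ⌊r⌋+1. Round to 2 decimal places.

Sorted: 17, 18, 24, 28, 31, 32, 35, 38, 42, 45, 49, 55, 64, 78, 81, 85, 110, 119.
n = 18.
r = 1 + (55/100)·(18 − 1) = 1 + 9.35 = 10.35.
Rank 10 is 45 and rank 11 is 49.
Interpolate: 45 + 0.35·(49 − 45) = 45 + 0.35·4 = 46.4.

46.40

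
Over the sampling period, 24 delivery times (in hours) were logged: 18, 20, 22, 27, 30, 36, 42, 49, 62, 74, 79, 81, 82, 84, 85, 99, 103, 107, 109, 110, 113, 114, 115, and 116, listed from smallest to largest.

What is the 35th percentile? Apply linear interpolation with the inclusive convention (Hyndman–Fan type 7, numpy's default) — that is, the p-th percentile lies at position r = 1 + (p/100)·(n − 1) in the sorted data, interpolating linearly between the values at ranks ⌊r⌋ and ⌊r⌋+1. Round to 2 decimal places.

n = 24.
r = 1 + (35/100)·(24 − 1) = 1 + 8.05 = 9.05.
Rank 9 is 62 and rank 10 is 74.
Interpolate: 62 + 0.05·(74 − 62) = 62 + 0.05·12 = 62.6.

62.60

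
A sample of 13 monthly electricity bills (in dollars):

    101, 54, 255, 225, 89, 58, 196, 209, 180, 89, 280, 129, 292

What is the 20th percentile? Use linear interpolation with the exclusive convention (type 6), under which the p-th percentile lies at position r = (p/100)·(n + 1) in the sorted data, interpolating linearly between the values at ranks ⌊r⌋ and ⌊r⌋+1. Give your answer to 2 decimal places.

82.80

Sorted: 54, 58, 89, 89, 101, 129, 180, 196, 209, 225, 255, 280, 292.
n = 13.
r = (20/100)·(13 + 1) = 2.8.
Rank 2 is 58 and rank 3 is 89.
Interpolate: 58 + 0.8·(89 − 58) = 58 + 0.8·31 = 82.8.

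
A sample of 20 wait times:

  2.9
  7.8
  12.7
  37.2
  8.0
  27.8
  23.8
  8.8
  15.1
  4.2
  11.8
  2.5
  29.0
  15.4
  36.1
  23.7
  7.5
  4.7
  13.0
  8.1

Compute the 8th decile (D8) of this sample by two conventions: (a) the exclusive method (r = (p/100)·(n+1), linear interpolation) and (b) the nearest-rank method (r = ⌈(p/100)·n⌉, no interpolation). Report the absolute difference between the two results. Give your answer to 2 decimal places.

3.20

Sorted: 2.5, 2.9, 4.2, 4.7, 7.5, 7.8, 8.0, 8.1, 8.8, 11.8, 12.7, 13.0, 15.1, 15.4, 23.7, 23.8, 27.8, 29.0, 36.1, 37.2.
n = 20.
(a) r = 16.8; between ranks 16 (23.8) and 17 (27.8): 27.
(b) the nearest-rank method: rank 16 → 23.8.
|27 − 23.8| = 3.2.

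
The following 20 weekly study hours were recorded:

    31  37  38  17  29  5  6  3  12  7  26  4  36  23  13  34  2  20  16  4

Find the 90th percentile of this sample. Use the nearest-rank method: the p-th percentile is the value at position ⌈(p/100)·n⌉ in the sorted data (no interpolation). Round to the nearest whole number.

Sorted: 2, 3, 4, 4, 5, 6, 7, 12, 13, 16, 17, 20, 23, 26, 29, 31, 34, 36, 37, 38.
n = 20.
Position = ⌈90/100 · 20⌉ = ⌈18⌉ = 18.
The value at rank 18 is 36.

36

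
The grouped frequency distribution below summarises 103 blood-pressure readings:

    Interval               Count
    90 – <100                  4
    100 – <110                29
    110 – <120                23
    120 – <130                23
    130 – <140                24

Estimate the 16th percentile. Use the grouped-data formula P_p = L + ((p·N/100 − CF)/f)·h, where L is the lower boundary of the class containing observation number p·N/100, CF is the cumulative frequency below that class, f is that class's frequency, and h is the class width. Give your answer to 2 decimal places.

N = 103; target position k = 16/100 · 103 = 16.48.
Cumulative frequencies: 4, 33, 56, 79, 103.
Observation 16.48 falls in the class 100 – <110.
L = 100, CF = 4, f = 29, h = 10.
P16 = 100 + ((16.48 − 4)/29)·10 = 100 + 4.30345 = 104.303.

104.30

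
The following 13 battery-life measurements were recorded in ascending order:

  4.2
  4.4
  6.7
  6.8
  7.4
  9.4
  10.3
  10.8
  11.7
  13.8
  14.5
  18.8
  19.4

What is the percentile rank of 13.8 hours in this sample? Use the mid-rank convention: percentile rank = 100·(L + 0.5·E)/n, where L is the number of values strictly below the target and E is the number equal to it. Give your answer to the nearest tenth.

73.1

Count below 13.8: L = 9; count equal: E = 1; n = 13.
Percentile rank = 100·(9 + 0.5·1)/13 = 100·9.5/13 = 73.08.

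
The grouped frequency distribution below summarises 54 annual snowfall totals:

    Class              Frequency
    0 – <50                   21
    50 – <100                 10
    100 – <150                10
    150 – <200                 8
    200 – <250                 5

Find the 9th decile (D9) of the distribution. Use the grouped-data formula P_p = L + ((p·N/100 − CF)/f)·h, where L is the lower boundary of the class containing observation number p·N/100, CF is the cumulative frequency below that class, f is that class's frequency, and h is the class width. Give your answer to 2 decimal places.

N = 54; target position k = 90/100 · 54 = 48.6.
Cumulative frequencies: 21, 31, 41, 49, 54.
Observation 48.6 falls in the class 150 – <200.
L = 150, CF = 41, f = 8, h = 50.
P90 = 150 + ((48.6 − 41)/8)·50 = 150 + 47.5 = 197.5.

197.50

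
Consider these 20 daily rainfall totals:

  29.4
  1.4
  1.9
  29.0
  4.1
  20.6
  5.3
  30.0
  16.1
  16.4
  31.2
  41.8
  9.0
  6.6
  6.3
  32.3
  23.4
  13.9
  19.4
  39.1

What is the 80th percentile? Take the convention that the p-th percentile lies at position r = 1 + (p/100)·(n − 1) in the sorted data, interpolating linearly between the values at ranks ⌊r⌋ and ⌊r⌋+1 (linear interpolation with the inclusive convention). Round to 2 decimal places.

30.24

Sorted: 1.4, 1.9, 4.1, 5.3, 6.3, 6.6, 9.0, 13.9, 16.1, 16.4, 19.4, 20.6, 23.4, 29.0, 29.4, 30.0, 31.2, 32.3, 39.1, 41.8.
n = 20.
r = 1 + (80/100)·(20 − 1) = 1 + 15.2 = 16.2.
Rank 16 is 30.0 and rank 17 is 31.2.
Interpolate: 30.0 + 0.2·(31.2 − 30.0) = 30.0 + 0.2·1.2 = 30.24.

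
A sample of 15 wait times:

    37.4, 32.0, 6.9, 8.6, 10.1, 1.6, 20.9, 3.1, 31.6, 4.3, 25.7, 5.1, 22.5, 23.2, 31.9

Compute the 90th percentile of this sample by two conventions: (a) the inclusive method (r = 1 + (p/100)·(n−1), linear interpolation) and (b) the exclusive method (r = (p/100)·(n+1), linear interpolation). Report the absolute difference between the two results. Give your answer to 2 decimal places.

Sorted: 1.6, 3.1, 4.3, 5.1, 6.9, 8.6, 10.1, 20.9, 22.5, 23.2, 25.7, 31.6, 31.9, 32.0, 37.4.
n = 15.
(a) r = 13.6; between ranks 13 (31.9) and 14 (32.0): 31.96.
(b) r = 14.4; between ranks 14 (32.0) and 15 (37.4): 34.16.
|31.96 − 34.16| = 2.2.

2.20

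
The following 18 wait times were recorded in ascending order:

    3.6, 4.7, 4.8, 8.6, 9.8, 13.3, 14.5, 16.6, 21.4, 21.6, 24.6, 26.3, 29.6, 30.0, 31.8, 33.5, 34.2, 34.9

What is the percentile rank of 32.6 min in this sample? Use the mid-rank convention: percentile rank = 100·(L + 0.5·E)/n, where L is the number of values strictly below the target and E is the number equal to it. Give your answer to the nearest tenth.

83.3

Count below 32.6: L = 15; count equal: E = 0; n = 18.
Percentile rank = 100·(15 + 0.5·0)/18 = 100·15/18 = 83.33.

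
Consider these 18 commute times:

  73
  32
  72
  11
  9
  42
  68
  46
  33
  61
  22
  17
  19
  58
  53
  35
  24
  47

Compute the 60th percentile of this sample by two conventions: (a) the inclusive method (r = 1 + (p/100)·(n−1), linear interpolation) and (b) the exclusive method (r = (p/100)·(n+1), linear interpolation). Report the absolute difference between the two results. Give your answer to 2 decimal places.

0.20

Sorted: 9, 11, 17, 19, 22, 24, 32, 33, 35, 42, 46, 47, 53, 58, 61, 68, 72, 73.
n = 18.
(a) r = 11.2; between ranks 11 (46) and 12 (47): 46.2.
(b) r = 11.4; between ranks 11 (46) and 12 (47): 46.4.
|46.2 − 46.4| = 0.2.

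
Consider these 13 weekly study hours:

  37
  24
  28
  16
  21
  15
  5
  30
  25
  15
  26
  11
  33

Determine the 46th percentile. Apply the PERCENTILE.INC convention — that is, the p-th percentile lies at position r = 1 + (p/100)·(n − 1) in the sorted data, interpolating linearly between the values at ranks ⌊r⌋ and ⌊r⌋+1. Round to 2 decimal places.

Sorted: 5, 11, 15, 15, 16, 21, 24, 25, 26, 28, 30, 33, 37.
n = 13.
r = 1 + (46/100)·(13 − 1) = 1 + 5.52 = 6.52.
Rank 6 is 21 and rank 7 is 24.
Interpolate: 21 + 0.52·(24 − 21) = 21 + 0.52·3 = 22.56.

22.56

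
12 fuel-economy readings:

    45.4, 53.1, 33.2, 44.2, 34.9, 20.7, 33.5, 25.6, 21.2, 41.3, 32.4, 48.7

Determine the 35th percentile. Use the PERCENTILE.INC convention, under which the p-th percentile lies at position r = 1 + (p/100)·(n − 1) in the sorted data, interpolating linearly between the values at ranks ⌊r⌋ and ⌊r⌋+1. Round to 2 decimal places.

33.08

Sorted: 20.7, 21.2, 25.6, 32.4, 33.2, 33.5, 34.9, 41.3, 44.2, 45.4, 48.7, 53.1.
n = 12.
r = 1 + (35/100)·(12 − 1) = 1 + 3.85 = 4.85.
Rank 4 is 32.4 and rank 5 is 33.2.
Interpolate: 32.4 + 0.85·(33.2 − 32.4) = 32.4 + 0.85·0.8 = 33.08.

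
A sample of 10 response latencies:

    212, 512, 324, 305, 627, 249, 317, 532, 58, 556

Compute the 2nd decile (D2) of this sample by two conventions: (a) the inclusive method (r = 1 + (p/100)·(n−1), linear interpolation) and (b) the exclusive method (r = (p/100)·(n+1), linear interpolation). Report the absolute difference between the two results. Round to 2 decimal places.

22.20

Sorted: 58, 212, 249, 305, 317, 324, 512, 532, 556, 627.
n = 10.
(a) r = 2.8; between ranks 2 (212) and 3 (249): 241.6.
(b) r = 2.2; between ranks 2 (212) and 3 (249): 219.4.
|241.6 − 219.4| = 22.2.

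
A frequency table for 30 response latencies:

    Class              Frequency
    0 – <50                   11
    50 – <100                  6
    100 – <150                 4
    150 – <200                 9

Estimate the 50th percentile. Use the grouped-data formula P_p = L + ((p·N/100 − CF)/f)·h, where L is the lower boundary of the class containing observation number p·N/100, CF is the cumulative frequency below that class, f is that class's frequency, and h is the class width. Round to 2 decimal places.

N = 30; target position k = 50/100 · 30 = 15.
Cumulative frequencies: 11, 17, 21, 30.
Observation 15 falls in the class 50 – <100.
L = 50, CF = 11, f = 6, h = 50.
P50 = 50 + ((15 − 11)/6)·50 = 50 + 33.3333 = 83.3333.

83.33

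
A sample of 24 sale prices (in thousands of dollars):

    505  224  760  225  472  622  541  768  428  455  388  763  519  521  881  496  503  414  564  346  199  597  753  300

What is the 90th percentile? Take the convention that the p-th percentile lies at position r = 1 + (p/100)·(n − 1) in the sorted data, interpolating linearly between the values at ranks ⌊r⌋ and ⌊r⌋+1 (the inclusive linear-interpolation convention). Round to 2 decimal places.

Sorted: 199, 224, 225, 300, 346, 388, 414, 428, 455, 472, 496, 503, 505, 519, 521, 541, 564, 597, 622, 753, 760, 763, 768, 881.
n = 24.
r = 1 + (90/100)·(24 − 1) = 1 + 20.7 = 21.7.
Rank 21 is 760 and rank 22 is 763.
Interpolate: 760 + 0.7·(763 − 760) = 760 + 0.7·3 = 762.1.

762.10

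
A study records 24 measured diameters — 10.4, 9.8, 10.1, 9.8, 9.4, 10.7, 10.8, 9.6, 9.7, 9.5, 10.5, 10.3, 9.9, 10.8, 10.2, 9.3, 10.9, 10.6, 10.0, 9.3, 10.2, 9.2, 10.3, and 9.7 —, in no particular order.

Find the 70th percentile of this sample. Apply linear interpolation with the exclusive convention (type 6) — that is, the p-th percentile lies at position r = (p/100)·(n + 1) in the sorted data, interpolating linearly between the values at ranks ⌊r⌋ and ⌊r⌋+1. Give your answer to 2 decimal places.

Sorted: 9.2, 9.3, 9.3, 9.4, 9.5, 9.6, 9.7, 9.7, 9.8, 9.8, 9.9, 10.0, 10.1, 10.2, 10.2, 10.3, 10.3, 10.4, 10.5, 10.6, 10.7, 10.8, 10.8, 10.9.
n = 24.
r = (70/100)·(24 + 1) = 17.5.
Rank 17 is 10.3 and rank 18 is 10.4.
Interpolate: 10.3 + 0.5·(10.4 − 10.3) = 10.3 + 0.5·0.1 = 10.35.

10.35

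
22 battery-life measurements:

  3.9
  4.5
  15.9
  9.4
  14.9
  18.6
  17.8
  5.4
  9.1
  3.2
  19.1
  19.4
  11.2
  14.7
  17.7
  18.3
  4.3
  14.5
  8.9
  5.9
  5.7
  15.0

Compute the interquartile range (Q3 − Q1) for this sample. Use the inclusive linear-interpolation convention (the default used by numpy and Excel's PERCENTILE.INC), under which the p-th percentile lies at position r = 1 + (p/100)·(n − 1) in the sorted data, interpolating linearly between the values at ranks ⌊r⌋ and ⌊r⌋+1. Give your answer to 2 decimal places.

Sorted: 3.2, 3.9, 4.3, 4.5, 5.4, 5.7, 5.9, 8.9, 9.1, 9.4, 11.2, 14.5, 14.7, 14.9, 15.0, 15.9, 17.7, 17.8, 18.3, 18.6, 19.1, 19.4.
n = 22.
P25: r = 6.25; ranks 6–7 are 5.7, 5.9; interpolating gives 5.75.
P75: r = 16.75; ranks 16–17 are 15.9, 17.7; interpolating gives 17.25.
Difference: 17.25 − 5.75 = 11.5.

11.50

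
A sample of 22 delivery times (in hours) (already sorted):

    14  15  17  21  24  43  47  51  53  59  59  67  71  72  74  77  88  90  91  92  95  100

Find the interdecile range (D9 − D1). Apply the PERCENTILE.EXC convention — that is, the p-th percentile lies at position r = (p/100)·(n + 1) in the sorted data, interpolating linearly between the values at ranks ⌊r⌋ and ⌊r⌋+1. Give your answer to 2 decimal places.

78.50

n = 22.
P10: r = 2.3; ranks 2–3 are 15, 17; interpolating gives 15.6.
P90: r = 20.7; ranks 20–21 are 92, 95; interpolating gives 94.1.
Difference: 94.1 − 15.6 = 78.5.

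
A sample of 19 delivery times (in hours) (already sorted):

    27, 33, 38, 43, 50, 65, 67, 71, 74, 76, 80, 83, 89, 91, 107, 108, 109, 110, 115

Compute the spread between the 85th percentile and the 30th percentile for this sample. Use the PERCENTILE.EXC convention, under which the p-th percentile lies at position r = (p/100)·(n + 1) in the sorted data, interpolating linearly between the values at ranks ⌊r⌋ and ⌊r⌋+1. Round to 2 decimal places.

44.00

n = 19.
P30: r = 6 (integer) → 65.
P85: r = 17 (integer) → 109.
Difference: 109 − 65 = 44.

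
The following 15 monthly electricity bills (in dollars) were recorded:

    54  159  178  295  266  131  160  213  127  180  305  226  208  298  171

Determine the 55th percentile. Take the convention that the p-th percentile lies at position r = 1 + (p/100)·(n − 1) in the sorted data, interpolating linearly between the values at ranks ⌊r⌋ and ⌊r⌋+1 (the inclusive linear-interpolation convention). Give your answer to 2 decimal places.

Sorted: 54, 127, 131, 159, 160, 171, 178, 180, 208, 213, 226, 266, 295, 298, 305.
n = 15.
r = 1 + (55/100)·(15 − 1) = 1 + 7.7 = 8.7.
Rank 8 is 180 and rank 9 is 208.
Interpolate: 180 + 0.7·(208 − 180) = 180 + 0.7·28 = 199.6.

199.60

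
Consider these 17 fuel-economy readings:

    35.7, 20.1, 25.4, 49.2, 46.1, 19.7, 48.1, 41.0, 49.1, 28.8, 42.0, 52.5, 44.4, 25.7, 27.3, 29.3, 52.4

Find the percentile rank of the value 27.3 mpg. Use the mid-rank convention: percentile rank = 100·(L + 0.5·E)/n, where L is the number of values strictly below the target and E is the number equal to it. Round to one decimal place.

26.5

Sorted: 19.7, 20.1, 25.4, 25.7, 27.3, 28.8, 29.3, 35.7, 41.0, 42.0, 44.4, 46.1, 48.1, 49.1, 49.2, 52.4, 52.5.
Count below 27.3: L = 4; count equal: E = 1; n = 17.
Percentile rank = 100·(4 + 0.5·1)/17 = 100·4.5/17 = 26.47.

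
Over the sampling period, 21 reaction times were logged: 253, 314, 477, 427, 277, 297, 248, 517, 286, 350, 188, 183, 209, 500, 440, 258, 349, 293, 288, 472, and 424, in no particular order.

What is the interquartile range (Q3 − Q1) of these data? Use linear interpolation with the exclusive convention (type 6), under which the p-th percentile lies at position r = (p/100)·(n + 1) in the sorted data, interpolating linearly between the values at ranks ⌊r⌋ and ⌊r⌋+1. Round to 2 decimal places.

178.00

Sorted: 183, 188, 209, 248, 253, 258, 277, 286, 288, 293, 297, 314, 349, 350, 424, 427, 440, 472, 477, 500, 517.
n = 21.
P25: r = 5.5; ranks 5–6 are 253, 258; interpolating gives 255.5.
P75: r = 16.5; ranks 16–17 are 427, 440; interpolating gives 433.5.
Difference: 433.5 − 255.5 = 178.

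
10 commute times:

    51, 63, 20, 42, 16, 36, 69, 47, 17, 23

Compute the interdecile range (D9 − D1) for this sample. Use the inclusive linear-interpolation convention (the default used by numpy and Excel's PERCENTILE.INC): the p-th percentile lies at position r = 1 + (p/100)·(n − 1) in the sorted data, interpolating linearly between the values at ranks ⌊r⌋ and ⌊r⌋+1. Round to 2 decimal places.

46.70

Sorted: 16, 17, 20, 23, 36, 42, 47, 51, 63, 69.
n = 10.
P10: r = 1.9; ranks 1–2 are 16, 17; interpolating gives 16.9.
P90: r = 9.1; ranks 9–10 are 63, 69; interpolating gives 63.6.
Difference: 63.6 − 16.9 = 46.7.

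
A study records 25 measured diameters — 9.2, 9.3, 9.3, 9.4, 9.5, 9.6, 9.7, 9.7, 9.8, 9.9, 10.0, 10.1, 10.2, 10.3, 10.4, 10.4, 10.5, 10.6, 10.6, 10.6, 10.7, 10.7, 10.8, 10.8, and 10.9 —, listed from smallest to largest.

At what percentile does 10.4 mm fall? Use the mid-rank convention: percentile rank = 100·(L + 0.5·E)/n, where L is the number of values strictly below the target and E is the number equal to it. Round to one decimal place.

60.0

Count below 10.4: L = 14; count equal: E = 2; n = 25.
Percentile rank = 100·(14 + 0.5·2)/25 = 100·15/25 = 60.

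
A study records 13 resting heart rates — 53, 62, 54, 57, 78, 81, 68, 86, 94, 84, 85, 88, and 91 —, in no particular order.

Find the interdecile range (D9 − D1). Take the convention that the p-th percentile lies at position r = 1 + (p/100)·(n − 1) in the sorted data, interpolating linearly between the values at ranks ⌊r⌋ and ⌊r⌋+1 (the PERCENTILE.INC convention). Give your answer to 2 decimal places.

35.80

Sorted: 53, 54, 57, 62, 68, 78, 81, 84, 85, 86, 88, 91, 94.
n = 13.
P10: r = 2.2; ranks 2–3 are 54, 57; interpolating gives 54.6.
P90: r = 11.8; ranks 11–12 are 88, 91; interpolating gives 90.4.
Difference: 90.4 − 54.6 = 35.8.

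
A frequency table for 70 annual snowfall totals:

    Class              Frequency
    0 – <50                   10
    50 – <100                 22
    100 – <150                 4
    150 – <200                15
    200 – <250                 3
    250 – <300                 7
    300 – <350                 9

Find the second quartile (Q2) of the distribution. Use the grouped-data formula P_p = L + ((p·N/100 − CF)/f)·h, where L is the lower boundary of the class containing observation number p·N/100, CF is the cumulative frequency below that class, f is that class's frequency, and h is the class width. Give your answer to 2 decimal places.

N = 70; target position k = 50/100 · 70 = 35.
Cumulative frequencies: 10, 32, 36, 51, 54, 61, 70.
Observation 35 falls in the class 100 – <150.
L = 100, CF = 32, f = 4, h = 50.
P50 = 100 + ((35 − 32)/4)·50 = 100 + 37.5 = 137.5.

137.50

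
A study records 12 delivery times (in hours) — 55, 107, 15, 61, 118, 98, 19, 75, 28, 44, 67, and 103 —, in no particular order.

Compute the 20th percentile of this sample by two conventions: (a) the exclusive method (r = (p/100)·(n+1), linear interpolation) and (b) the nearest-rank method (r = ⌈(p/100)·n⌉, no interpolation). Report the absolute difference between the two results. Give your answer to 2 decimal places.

Sorted: 15, 19, 28, 44, 55, 61, 67, 75, 98, 103, 107, 118.
n = 12.
(a) r = 2.6; between ranks 2 (19) and 3 (28): 24.4.
(b) the nearest-rank method: rank 3 → 28.
|24.4 − 28| = 3.6.

3.60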